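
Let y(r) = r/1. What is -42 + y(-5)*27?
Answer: -177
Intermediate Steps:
y(r) = r (y(r) = r*1 = r)
-42 + y(-5)*27 = -42 - 5*27 = -42 - 135 = -177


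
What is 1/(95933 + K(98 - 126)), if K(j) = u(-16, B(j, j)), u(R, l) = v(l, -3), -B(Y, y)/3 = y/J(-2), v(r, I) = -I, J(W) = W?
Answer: 1/95936 ≈ 1.0424e-5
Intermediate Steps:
B(Y, y) = 3*y/2 (B(Y, y) = -3*y/(-2) = -3*y*(-1)/2 = -(-3)*y/2 = 3*y/2)
u(R, l) = 3 (u(R, l) = -1*(-3) = 3)
K(j) = 3
1/(95933 + K(98 - 126)) = 1/(95933 + 3) = 1/95936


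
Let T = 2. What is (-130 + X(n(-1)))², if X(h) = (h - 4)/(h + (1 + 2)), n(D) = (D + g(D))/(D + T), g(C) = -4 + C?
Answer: 144400/9 ≈ 16044.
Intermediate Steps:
n(D) = (-4 + 2*D)/(2 + D) (n(D) = (D + (-4 + D))/(D + 2) = (-4 + 2*D)/(2 + D))
X(h) = (-4 + h)/(3 + h) (X(h) = (-4 + h)/(h + 3) = (-4 + h)/(3 + h))
(-130 + X(n(-1)))² = (-130 + (-4 + 2*(-2 - 1)/(2 - 1))/(3 + 2*(-2 - 1)/(2 - 1)))² = (-130 + (-4 + 2*(-3)/1)/(3 + 2*(-3)/1))² = (-130 + (-4 + 2*1*(-3))/(3 + 2*1*(-3)))² = (-130 + (-4 - 6)/(3 - 6))² = (-130 - 10/(-3))² = (-130 - ⅓*(-10))² = (-130 + 10/3)² = (-380/3)² = 144400/9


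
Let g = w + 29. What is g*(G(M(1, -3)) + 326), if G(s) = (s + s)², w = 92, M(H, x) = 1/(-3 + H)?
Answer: 39567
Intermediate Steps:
G(s) = 4*s² (G(s) = (2*s)² = 4*s²)
g = 121 (g = 92 + 29 = 121)
g*(G(M(1, -3)) + 326) = 121*(4*(1/(-3 + 1))² + 326) = 121*(4*(1/(-2))² + 326) = 121*(4*(-½)² + 326) = 121*(4*(¼) + 326) = 121*(1 + 326) = 121*327 = 39567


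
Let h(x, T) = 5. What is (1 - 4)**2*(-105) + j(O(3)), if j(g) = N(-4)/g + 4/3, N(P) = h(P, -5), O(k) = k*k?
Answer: -8488/9 ≈ -943.11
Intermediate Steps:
O(k) = k**2
N(P) = 5
j(g) = 4/3 + 5/g (j(g) = 5/g + 4/3 = 4/3 + 5/g)
(1 - 4)**2*(-105) + j(O(3)) = (1 - 4)**2*(-105) + (4/3 + 5/(3**2)) = (-3)**2*(-105) + (4/3 + 5/9) = 9*(-105) + (4/3 + 5*(1/9)) = -945 + (4/3 + 5/9) = -945 + 17/9 = -8488/9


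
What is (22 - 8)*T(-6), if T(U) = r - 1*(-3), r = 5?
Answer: 112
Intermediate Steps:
T(U) = 8 (T(U) = 5 - 1*(-3) = 5 + 3 = 8)
(22 - 8)*T(-6) = (22 - 8)*8 = 14*8 = 112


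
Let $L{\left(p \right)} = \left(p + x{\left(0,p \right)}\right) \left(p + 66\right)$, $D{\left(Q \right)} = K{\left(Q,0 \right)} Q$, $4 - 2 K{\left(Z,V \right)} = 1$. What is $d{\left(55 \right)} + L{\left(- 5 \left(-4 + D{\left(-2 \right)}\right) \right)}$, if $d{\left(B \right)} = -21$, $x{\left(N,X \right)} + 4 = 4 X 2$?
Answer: $31390$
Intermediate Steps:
$K{\left(Z,V \right)} = \frac{3}{2}$ ($K{\left(Z,V \right)} = 2 - \frac{1}{2} = \frac{3}{2}$)
$x{\left(N,X \right)} = -4 + 8 X$ ($x{\left(N,X \right)} = -4 + 4 X 2 = -4 + 8 X$)
$D{\left(Q \right)} = \frac{3 Q}{2}$
$L{\left(p \right)} = \left(-4 + 9 p\right) \left(66 + p\right)$ ($L{\left(p \right)} = \left(p + \left(-4 + 8 p\right)\right) \left(p + 66\right) = \left(-4 + 9 p\right) \left(66 + p\right)$)
$d{\left(55 \right)} + L{\left(- 5 \left(-4 + D{\left(-2 \right)}\right) \right)} = -21 + \left(-264 + 9 \left(- 5 \left(-4 + \frac{3}{2} \left(-2\right)\right)\right)^{2} + 590 \left(- 5 \left(-4 + \frac{3}{2} \left(-2\right)\right)\right)\right) = -21 + \left(-264 + 9 \left(- 5 \left(-4 - 3\right)\right)^{2} + 590 \left(- 5 \left(-4 - 3\right)\right)\right) = -21 + \left(-264 + 9 \left(\left(-5\right) \left(-7\right)\right)^{2} + 590 \left(\left(-5\right) \left(-7\right)\right)\right) = -21 + \left(-264 + 9 \cdot 35^{2} + 590 \cdot 35\right) = -21 + \left(-264 + 9 \cdot 1225 + 20650\right) = -21 + \left(-264 + 11025 + 20650\right) = -21 + 31411 = 31390$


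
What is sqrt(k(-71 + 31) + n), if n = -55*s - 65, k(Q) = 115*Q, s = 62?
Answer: 5*I*sqrt(323) ≈ 89.861*I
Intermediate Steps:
n = -3475 (n = -55*62 - 65 = -3410 - 65 = -3475)
sqrt(k(-71 + 31) + n) = sqrt(115*(-71 + 31) - 3475) = sqrt(115*(-40) - 3475) = sqrt(-4600 - 3475) = sqrt(-8075) = 5*I*sqrt(323)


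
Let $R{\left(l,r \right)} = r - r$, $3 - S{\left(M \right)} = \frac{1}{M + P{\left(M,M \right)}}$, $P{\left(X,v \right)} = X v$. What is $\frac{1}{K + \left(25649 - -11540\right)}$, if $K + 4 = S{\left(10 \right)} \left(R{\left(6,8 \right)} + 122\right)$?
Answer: $\frac{55}{2065244} \approx 2.6631 \cdot 10^{-5}$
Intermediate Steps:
$S{\left(M \right)} = 3 - \frac{1}{M + M^{2}}$ ($S{\left(M \right)} = 3 - \frac{1}{M + M M} = 3 - \frac{1}{M + M^{2}}$)
$R{\left(l,r \right)} = 0$
$K = \frac{19849}{55}$ ($K = -4 + \frac{-1 + 3 \cdot 10 + 3 \cdot 10^{2}}{10 \left(1 + 10\right)} \left(0 + 122\right) = -4 + \frac{-1 + 30 + 3 \cdot 100}{10 \cdot 11} \cdot 122 = -4 + \frac{1}{10} \cdot \frac{1}{11} \left(-1 + 30 + 300\right) 122 = -4 + \frac{1}{10} \cdot \frac{1}{11} \cdot 329 \cdot 122 = -4 + \frac{329}{110} \cdot 122 = -4 + \frac{20069}{55} = \frac{19849}{55} \approx 360.89$)
$\frac{1}{K + \left(25649 - -11540\right)} = \frac{1}{\frac{19849}{55} + \left(25649 - -11540\right)} = \frac{1}{\frac{19849}{55} + \left(25649 + 11540\right)} = \frac{1}{\frac{19849}{55} + 37189} = \frac{1}{\frac{2065244}{55}} = \frac{55}{2065244}$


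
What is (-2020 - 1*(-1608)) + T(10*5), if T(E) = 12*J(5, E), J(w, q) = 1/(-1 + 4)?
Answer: -408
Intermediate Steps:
J(w, q) = ⅓ (J(w, q) = 1/3 = ⅓)
T(E) = 4 (T(E) = 12*(⅓) = 4)
(-2020 - 1*(-1608)) + T(10*5) = (-2020 - 1*(-1608)) + 4 = (-2020 + 1608) + 4 = -412 + 4 = -408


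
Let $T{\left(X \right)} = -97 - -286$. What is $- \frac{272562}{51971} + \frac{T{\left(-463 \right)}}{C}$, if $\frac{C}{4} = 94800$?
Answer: $- \frac{34448562627}{6569134400} \approx -5.244$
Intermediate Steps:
$C = 379200$ ($C = 4 \cdot 94800 = 379200$)
$T{\left(X \right)} = 189$ ($T{\left(X \right)} = -97 + 286 = 189$)
$- \frac{272562}{51971} + \frac{T{\left(-463 \right)}}{C} = - \frac{272562}{51971} + \frac{189}{379200} = \left(-272562\right) \frac{1}{51971} + 189 \cdot \frac{1}{379200} = - \frac{272562}{51971} + \frac{63}{126400} = - \frac{34448562627}{6569134400}$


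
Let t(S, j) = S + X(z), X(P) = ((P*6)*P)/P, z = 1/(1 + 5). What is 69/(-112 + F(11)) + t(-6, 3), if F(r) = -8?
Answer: -223/40 ≈ -5.5750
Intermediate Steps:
z = ⅙ (z = 1/6 = ⅙ ≈ 0.16667)
X(P) = 6*P (X(P) = ((6*P)*P)/P = (6*P²)/P = 6*P)
t(S, j) = 1 + S (t(S, j) = S + 6*(⅙) = S + 1 = 1 + S)
69/(-112 + F(11)) + t(-6, 3) = 69/(-112 - 8) + (1 - 6) = 69/(-120) - 5 = 69*(-1/120) - 5 = -23/40 - 5 = -223/40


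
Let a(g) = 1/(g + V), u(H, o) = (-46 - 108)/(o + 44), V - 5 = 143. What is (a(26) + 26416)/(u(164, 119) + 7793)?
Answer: 149842151/44199654 ≈ 3.3901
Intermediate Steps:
V = 148 (V = 5 + 143 = 148)
u(H, o) = -154/(44 + o)
a(g) = 1/(148 + g) (a(g) = 1/(g + 148) = 1/(148 + g))
(a(26) + 26416)/(u(164, 119) + 7793) = (1/(148 + 26) + 26416)/(-154/(44 + 119) + 7793) = (1/174 + 26416)/(-154/163 + 7793) = (1/174 + 26416)/(-154*1/163 + 7793) = 4596385/(174*(-154/163 + 7793)) = 4596385/(174*(1270105/163)) = (4596385/174)*(163/1270105) = 149842151/44199654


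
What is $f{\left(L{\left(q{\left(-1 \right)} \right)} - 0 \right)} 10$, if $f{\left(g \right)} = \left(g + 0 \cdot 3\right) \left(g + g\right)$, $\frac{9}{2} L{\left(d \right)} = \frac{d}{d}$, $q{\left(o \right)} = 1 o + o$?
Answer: $\frac{80}{81} \approx 0.98765$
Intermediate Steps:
$q{\left(o \right)} = 2 o$ ($q{\left(o \right)} = o + o = 2 o$)
$L{\left(d \right)} = \frac{2}{9}$ ($L{\left(d \right)} = \frac{2 \frac{d}{d}}{9} = \frac{2}{9} \cdot 1 = \frac{2}{9}$)
$f{\left(g \right)} = 2 g^{2}$ ($f{\left(g \right)} = \left(g + 0\right) 2 g = g 2 g = 2 g^{2}$)
$f{\left(L{\left(q{\left(-1 \right)} \right)} - 0 \right)} 10 = 2 \left(\frac{2}{9} - 0\right)^{2} \cdot 10 = 2 \left(\frac{2}{9} + 0\right)^{2} \cdot 10 = 2 \left(\frac{2}{9}\right)^{2} \cdot 10 = 2 \cdot \frac{4}{81} \cdot 10 = \frac{8}{81} \cdot 10 = \frac{80}{81}$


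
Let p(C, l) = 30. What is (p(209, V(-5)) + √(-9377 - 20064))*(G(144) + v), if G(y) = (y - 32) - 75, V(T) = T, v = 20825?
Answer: 625860 + 20862*I*√29441 ≈ 6.2586e+5 + 3.5796e+6*I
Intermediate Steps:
G(y) = -107 + y (G(y) = (-32 + y) - 75 = -107 + y)
(p(209, V(-5)) + √(-9377 - 20064))*(G(144) + v) = (30 + √(-9377 - 20064))*((-107 + 144) + 20825) = (30 + √(-29441))*(37 + 20825) = (30 + I*√29441)*20862 = 625860 + 20862*I*√29441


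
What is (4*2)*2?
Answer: 16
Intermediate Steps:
(4*2)*2 = 8*2 = 16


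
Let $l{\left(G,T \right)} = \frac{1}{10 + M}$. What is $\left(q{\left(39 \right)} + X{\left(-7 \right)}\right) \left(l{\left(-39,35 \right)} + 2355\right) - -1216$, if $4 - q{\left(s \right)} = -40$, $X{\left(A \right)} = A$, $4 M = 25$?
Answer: $\frac{5742963}{65} \approx 88353.0$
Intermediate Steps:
$M = \frac{25}{4}$ ($M = \frac{1}{4} \cdot 25 = \frac{25}{4} \approx 6.25$)
$q{\left(s \right)} = 44$ ($q{\left(s \right)} = 4 - -40 = 4 + 40 = 44$)
$l{\left(G,T \right)} = \frac{4}{65}$ ($l{\left(G,T \right)} = \frac{1}{10 + \frac{25}{4}} = \frac{1}{\frac{65}{4}} = \frac{4}{65}$)
$\left(q{\left(39 \right)} + X{\left(-7 \right)}\right) \left(l{\left(-39,35 \right)} + 2355\right) - -1216 = \left(44 - 7\right) \left(\frac{4}{65} + 2355\right) - -1216 = 37 \cdot \frac{153079}{65} + 1216 = \frac{5663923}{65} + 1216 = \frac{5742963}{65}$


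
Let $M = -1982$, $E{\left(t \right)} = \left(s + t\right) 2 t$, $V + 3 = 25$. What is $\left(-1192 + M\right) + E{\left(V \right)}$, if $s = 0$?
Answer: $-2206$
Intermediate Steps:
$V = 22$ ($V = -3 + 25 = 22$)
$E{\left(t \right)} = 2 t^{2}$ ($E{\left(t \right)} = \left(0 + t\right) 2 t = t 2 t = 2 t^{2}$)
$\left(-1192 + M\right) + E{\left(V \right)} = \left(-1192 - 1982\right) + 2 \cdot 22^{2} = -3174 + 2 \cdot 484 = -3174 + 968 = -2206$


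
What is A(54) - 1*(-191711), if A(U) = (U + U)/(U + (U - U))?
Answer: 191713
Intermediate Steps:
A(U) = 2 (A(U) = (2*U)/(U + 0) = (2*U)/U = 2)
A(54) - 1*(-191711) = 2 - 1*(-191711) = 2 + 191711 = 191713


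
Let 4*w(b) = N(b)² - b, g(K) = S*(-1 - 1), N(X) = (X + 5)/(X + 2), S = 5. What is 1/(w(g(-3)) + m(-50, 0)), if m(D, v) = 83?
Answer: 256/21913 ≈ 0.011683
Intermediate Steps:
N(X) = (5 + X)/(2 + X)
g(K) = -10 (g(K) = 5*(-1 - 1) = 5*(-2) = -10)
w(b) = -b/4 + (5 + b)²/(4*(2 + b)²) (w(b) = (((5 + b)/(2 + b))² - b)/4 = ((5 + b)²/(2 + b)² - b)/4 = (-b + (5 + b)²/(2 + b)²)/4 = -b/4 + (5 + b)²/(4*(2 + b)²))
1/(w(g(-3)) + m(-50, 0)) = 1/((-¼*(-10) + (5 - 10)²/(4*(2 - 10)²)) + 83) = 1/((5/2 + (¼)*(-5)²/(-8)²) + 83) = 1/((5/2 + (¼)*(1/64)*25) + 83) = 1/((5/2 + 25/256) + 83) = 1/(665/256 + 83) = 1/(21913/256) = 256/21913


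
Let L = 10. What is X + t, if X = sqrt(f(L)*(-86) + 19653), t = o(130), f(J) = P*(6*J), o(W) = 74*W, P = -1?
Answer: 9620 + 3*sqrt(2757) ≈ 9777.5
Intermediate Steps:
f(J) = -6*J
t = 9620 (t = 74*130 = 9620)
X = 3*sqrt(2757) (X = sqrt(-6*10*(-86) + 19653) = sqrt(-60*(-86) + 19653) = sqrt(5160 + 19653) = sqrt(24813) = 3*sqrt(2757) ≈ 157.52)
X + t = 3*sqrt(2757) + 9620 = 9620 + 3*sqrt(2757)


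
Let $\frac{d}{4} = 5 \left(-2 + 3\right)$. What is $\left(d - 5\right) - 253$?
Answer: $-238$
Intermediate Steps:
$d = 20$ ($d = 4 \cdot 5 \left(-2 + 3\right) = 4 \cdot 5 \cdot 1 = 4 \cdot 5 = 20$)
$\left(d - 5\right) - 253 = \left(20 - 5\right) - 253 = 15 - 253 = -238$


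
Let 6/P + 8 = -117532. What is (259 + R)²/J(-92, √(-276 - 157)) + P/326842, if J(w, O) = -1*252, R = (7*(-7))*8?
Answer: -674165145379/9604252170 ≈ -70.194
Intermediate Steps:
R = -392 (R = -49*8 = -392)
P = -1/19590 (P = 6/(-8 - 117532) = 6/(-117540) = 6*(-1/117540) = -1/19590 ≈ -5.1046e-5)
J(w, O) = -252
(259 + R)²/J(-92, √(-276 - 157)) + P/326842 = (259 - 392)²/(-252) - 1/19590/326842 = (-133)²*(-1/252) - 1/19590*1/326842 = 17689*(-1/252) - 1/6402834780 = -2527/36 - 1/6402834780 = -674165145379/9604252170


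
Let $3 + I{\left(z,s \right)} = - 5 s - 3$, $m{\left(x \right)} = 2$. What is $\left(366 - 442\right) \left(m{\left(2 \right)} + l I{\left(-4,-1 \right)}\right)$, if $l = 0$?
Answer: $-152$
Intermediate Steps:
$I{\left(z,s \right)} = -6 - 5 s$ ($I{\left(z,s \right)} = -3 - \left(3 + 5 s\right) = -6 - 5 s$)
$\left(366 - 442\right) \left(m{\left(2 \right)} + l I{\left(-4,-1 \right)}\right) = \left(366 - 442\right) \left(2 + 0 \left(-6 - -5\right)\right) = - 76 \left(2 + 0 \left(-6 + 5\right)\right) = - 76 \left(2 + 0 \left(-1\right)\right) = - 76 \left(2 + 0\right) = \left(-76\right) 2 = -152$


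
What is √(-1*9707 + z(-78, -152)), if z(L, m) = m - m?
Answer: I*√9707 ≈ 98.524*I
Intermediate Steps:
z(L, m) = 0
√(-1*9707 + z(-78, -152)) = √(-1*9707 + 0) = √(-9707 + 0) = √(-9707) = I*√9707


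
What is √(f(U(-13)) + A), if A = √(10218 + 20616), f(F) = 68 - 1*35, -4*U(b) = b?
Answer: √(33 + 3*√3426) ≈ 14.443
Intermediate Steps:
U(b) = -b/4
f(F) = 33 (f(F) = 68 - 35 = 33)
A = 3*√3426 (A = √30834 = 3*√3426 ≈ 175.60)
√(f(U(-13)) + A) = √(33 + 3*√3426)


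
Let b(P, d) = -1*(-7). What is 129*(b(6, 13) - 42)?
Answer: -4515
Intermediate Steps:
b(P, d) = 7
129*(b(6, 13) - 42) = 129*(7 - 42) = 129*(-35) = -4515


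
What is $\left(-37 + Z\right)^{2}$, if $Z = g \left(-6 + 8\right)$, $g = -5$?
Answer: $2209$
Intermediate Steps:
$Z = -10$ ($Z = - 5 \left(-6 + 8\right) = \left(-5\right) 2 = -10$)
$\left(-37 + Z\right)^{2} = \left(-37 - 10\right)^{2} = \left(-47\right)^{2} = 2209$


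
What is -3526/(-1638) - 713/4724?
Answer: 7744465/3868956 ≈ 2.0017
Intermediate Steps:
-3526/(-1638) - 713/4724 = -3526*(-1/1638) - 713*1/4724 = 1763/819 - 713/4724 = 7744465/3868956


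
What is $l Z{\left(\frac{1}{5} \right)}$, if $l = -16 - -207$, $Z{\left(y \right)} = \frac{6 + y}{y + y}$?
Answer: $\frac{5921}{2} \approx 2960.5$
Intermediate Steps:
$Z{\left(y \right)} = \frac{6 + y}{2 y}$
$l = 191$ ($l = -16 + 207 = 191$)
$l Z{\left(\frac{1}{5} \right)} = 191 \frac{6 + \frac{1}{5}}{2 \cdot \frac{1}{5}} = 191 \frac{\frac{1}{\frac{1}{5}} \left(6 + \frac{1}{5}\right)}{2} = 191 \cdot \frac{1}{2} \cdot 5 \cdot \frac{31}{5} = 191 \cdot \frac{31}{2} = \frac{5921}{2}$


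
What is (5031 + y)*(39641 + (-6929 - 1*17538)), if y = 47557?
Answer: 797970312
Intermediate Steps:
(5031 + y)*(39641 + (-6929 - 1*17538)) = (5031 + 47557)*(39641 + (-6929 - 1*17538)) = 52588*(39641 + (-6929 - 17538)) = 52588*(39641 - 24467) = 52588*15174 = 797970312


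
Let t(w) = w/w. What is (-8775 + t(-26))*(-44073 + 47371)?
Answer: -28936652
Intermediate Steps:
t(w) = 1
(-8775 + t(-26))*(-44073 + 47371) = (-8775 + 1)*(-44073 + 47371) = -8774*3298 = -28936652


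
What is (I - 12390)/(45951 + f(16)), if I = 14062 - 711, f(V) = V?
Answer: 961/45967 ≈ 0.020906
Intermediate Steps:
I = 13351
(I - 12390)/(45951 + f(16)) = (13351 - 12390)/(45951 + 16) = 961/45967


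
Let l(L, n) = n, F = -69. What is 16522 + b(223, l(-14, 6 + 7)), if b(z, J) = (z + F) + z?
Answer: 16899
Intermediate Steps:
b(z, J) = -69 + 2*z (b(z, J) = (z - 69) + z = (-69 + z) + z = -69 + 2*z)
16522 + b(223, l(-14, 6 + 7)) = 16522 + (-69 + 2*223) = 16522 + (-69 + 446) = 16522 + 377 = 16899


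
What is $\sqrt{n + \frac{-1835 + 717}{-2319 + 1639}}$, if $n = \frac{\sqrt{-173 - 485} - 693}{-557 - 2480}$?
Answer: $\frac{\sqrt{499072502935 - 87769300 i \sqrt{658}}}{516290} \approx 1.3683 - 0.0030864 i$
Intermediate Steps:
$n = \frac{693}{3037} - \frac{i \sqrt{658}}{3037}$ ($n = \frac{\sqrt{-658} - 693}{-3037} = \left(i \sqrt{658} - 693\right) \left(- \frac{1}{3037}\right) = \left(-693 + i \sqrt{658}\right) \left(- \frac{1}{3037}\right) = \frac{693}{3037} - \frac{i \sqrt{658}}{3037} \approx 0.22819 - 0.0084463 i$)
$\sqrt{n + \frac{-1835 + 717}{-2319 + 1639}} = \sqrt{\left(\frac{693}{3037} - \frac{i \sqrt{658}}{3037}\right) + \frac{-1835 + 717}{-2319 + 1639}} = \sqrt{\left(\frac{693}{3037} - \frac{i \sqrt{658}}{3037}\right) - \frac{1118}{-680}} = \sqrt{\left(\frac{693}{3037} - \frac{i \sqrt{658}}{3037}\right) - - \frac{559}{340}} = \sqrt{\left(\frac{693}{3037} - \frac{i \sqrt{658}}{3037}\right) + \frac{559}{340}} = \sqrt{\frac{1933303}{1032580} - \frac{i \sqrt{658}}{3037}}$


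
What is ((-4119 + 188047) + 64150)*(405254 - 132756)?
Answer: 67600758844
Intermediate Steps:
((-4119 + 188047) + 64150)*(405254 - 132756) = (183928 + 64150)*272498 = 248078*272498 = 67600758844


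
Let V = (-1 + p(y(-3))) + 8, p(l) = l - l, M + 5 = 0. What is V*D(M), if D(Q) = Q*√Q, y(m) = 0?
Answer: -35*I*√5 ≈ -78.262*I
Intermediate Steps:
M = -5 (M = -5 + 0 = -5)
p(l) = 0
V = 7 (V = (-1 + 0) + 8 = -1 + 8 = 7)
D(Q) = Q^(3/2)
V*D(M) = 7*(-5)^(3/2) = 7*(-5*I*√5) = -35*I*√5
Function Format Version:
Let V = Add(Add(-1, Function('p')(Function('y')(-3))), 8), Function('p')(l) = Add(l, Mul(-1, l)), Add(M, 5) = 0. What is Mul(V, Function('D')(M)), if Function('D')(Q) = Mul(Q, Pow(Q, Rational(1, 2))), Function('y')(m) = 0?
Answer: Mul(-35, I, Pow(5, Rational(1, 2))) ≈ Mul(-78.262, I)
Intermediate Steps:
M = -5 (M = Add(-5, 0) = -5)
Function('p')(l) = 0
V = 7 (V = Add(Add(-1, 0), 8) = Add(-1, 8) = 7)
Function('D')(Q) = Pow(Q, Rational(3, 2))
Mul(V, Function('D')(M)) = Mul(7, Pow(-5, Rational(3, 2))) = Mul(7, Mul(-5, I, Pow(5, Rational(1, 2)))) = Mul(-35, I, Pow(5, Rational(1, 2)))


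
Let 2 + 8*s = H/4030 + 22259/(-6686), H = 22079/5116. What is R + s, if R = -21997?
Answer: -12129378527889483/551393885120 ≈ -21998.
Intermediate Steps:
H = 22079/5116 (H = 22079*(1/5116) = 22079/5116 ≈ 4.3157)
s = -367236904843/551393885120 (s = -¼ + ((22079/5116)/4030 + 22259/(-6686))/8 = -¼ + ((22079/5116)*(1/4030) + 22259*(-1/6686))/8 = -¼ + (22079/20617480 - 22259/6686)/8 = -¼ + (⅛)*(-229388433563/68924235640) = -¼ - 229388433563/551393885120 = -367236904843/551393885120 ≈ -0.66602)
R + s = -21997 - 367236904843/551393885120 = -12129378527889483/551393885120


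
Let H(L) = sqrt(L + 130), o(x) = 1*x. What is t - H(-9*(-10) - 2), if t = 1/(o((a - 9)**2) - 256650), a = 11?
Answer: -1/256646 - sqrt(218) ≈ -14.765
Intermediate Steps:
o(x) = x
H(L) = sqrt(130 + L)
t = -1/256646 (t = 1/((11 - 9)**2 - 256650) = 1/(2**2 - 256650) = 1/(4 - 256650) = 1/(-256646) = -1/256646 ≈ -3.8964e-6)
t - H(-9*(-10) - 2) = -1/256646 - sqrt(130 + (-9*(-10) - 2)) = -1/256646 - sqrt(130 + (90 - 2)) = -1/256646 - sqrt(130 + 88) = -1/256646 - sqrt(218)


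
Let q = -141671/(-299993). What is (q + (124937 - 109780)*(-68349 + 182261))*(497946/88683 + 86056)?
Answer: 188245421173075008547062/1266870439 ≈ 1.4859e+14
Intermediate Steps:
q = 141671/299993 (q = -141671*(-1/299993) = 141671/299993 ≈ 0.47225)
(q + (124937 - 109780)*(-68349 + 182261))*(497946/88683 + 86056) = (141671/299993 + (124937 - 109780)*(-68349 + 182261))*(497946/88683 + 86056) = (141671/299993 + 15157*113912)*(497946*(1/88683) + 86056) = (141671/299993 + 1726564184)*(165982/29561 + 86056) = (517957169392383/299993)*(2544067398/29561) = 188245421173075008547062/1266870439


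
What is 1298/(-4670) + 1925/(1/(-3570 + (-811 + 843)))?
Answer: -15902868399/2335 ≈ -6.8106e+6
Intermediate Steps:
1298/(-4670) + 1925/(1/(-3570 + (-811 + 843))) = 1298*(-1/4670) + 1925/(1/(-3570 + 32)) = -649/2335 + 1925/(1/(-3538)) = -649/2335 + 1925/(-1/3538) = -649/2335 + 1925*(-3538) = -649/2335 - 6810650 = -15902868399/2335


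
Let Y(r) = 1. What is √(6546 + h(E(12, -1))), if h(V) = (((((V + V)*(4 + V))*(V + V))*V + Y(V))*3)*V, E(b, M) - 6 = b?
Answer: 2*√6930066 ≈ 5265.0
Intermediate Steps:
E(b, M) = 6 + b
h(V) = V*(3 + 12*V³*(4 + V)) (h(V) = (((((V + V)*(4 + V))*(V + V))*V + 1)*3)*V = (((((2*V)*(4 + V))*(2*V))*V + 1)*3)*V = ((((2*V*(4 + V))*(2*V))*V + 1)*3)*V = (((4*V²*(4 + V))*V + 1)*3)*V = ((4*V³*(4 + V) + 1)*3)*V = ((1 + 4*V³*(4 + V))*3)*V = (3 + 12*V³*(4 + V))*V = V*(3 + 12*V³*(4 + V)))
√(6546 + h(E(12, -1))) = √(6546 + (3*(6 + 12) + 12*(6 + 12)⁵ + 48*(6 + 12)⁴)) = √(6546 + (3*18 + 12*18⁵ + 48*18⁴)) = √(6546 + (54 + 12*1889568 + 48*104976)) = √(6546 + (54 + 22674816 + 5038848)) = √(6546 + 27713718) = √27720264 = 2*√6930066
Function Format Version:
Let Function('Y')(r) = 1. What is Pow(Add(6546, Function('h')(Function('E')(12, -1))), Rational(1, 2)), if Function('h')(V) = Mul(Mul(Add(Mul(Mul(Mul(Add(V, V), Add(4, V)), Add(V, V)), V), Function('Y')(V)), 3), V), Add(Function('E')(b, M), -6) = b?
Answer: Mul(2, Pow(6930066, Rational(1, 2))) ≈ 5265.0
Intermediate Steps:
Function('E')(b, M) = Add(6, b)
Function('h')(V) = Mul(V, Add(3, Mul(12, Pow(V, 3), Add(4, V)))) (Function('h')(V) = Mul(Mul(Add(Mul(Mul(Mul(Add(V, V), Add(4, V)), Add(V, V)), V), 1), 3), V) = Mul(Mul(Add(Mul(Mul(Mul(Mul(2, V), Add(4, V)), Mul(2, V)), V), 1), 3), V) = Mul(Mul(Add(Mul(Mul(Mul(2, V, Add(4, V)), Mul(2, V)), V), 1), 3), V) = Mul(Mul(Add(Mul(Mul(4, Pow(V, 2), Add(4, V)), V), 1), 3), V) = Mul(Mul(Add(Mul(4, Pow(V, 3), Add(4, V)), 1), 3), V) = Mul(Mul(Add(1, Mul(4, Pow(V, 3), Add(4, V))), 3), V) = Mul(Add(3, Mul(12, Pow(V, 3), Add(4, V))), V) = Mul(V, Add(3, Mul(12, Pow(V, 3), Add(4, V)))))
Pow(Add(6546, Function('h')(Function('E')(12, -1))), Rational(1, 2)) = Pow(Add(6546, Add(Mul(3, Add(6, 12)), Mul(12, Pow(Add(6, 12), 5)), Mul(48, Pow(Add(6, 12), 4)))), Rational(1, 2)) = Pow(Add(6546, Add(Mul(3, 18), Mul(12, Pow(18, 5)), Mul(48, Pow(18, 4)))), Rational(1, 2)) = Pow(Add(6546, Add(54, Mul(12, 1889568), Mul(48, 104976))), Rational(1, 2)) = Pow(Add(6546, Add(54, 22674816, 5038848)), Rational(1, 2)) = Pow(Add(6546, 27713718), Rational(1, 2)) = Pow(27720264, Rational(1, 2)) = Mul(2, Pow(6930066, Rational(1, 2)))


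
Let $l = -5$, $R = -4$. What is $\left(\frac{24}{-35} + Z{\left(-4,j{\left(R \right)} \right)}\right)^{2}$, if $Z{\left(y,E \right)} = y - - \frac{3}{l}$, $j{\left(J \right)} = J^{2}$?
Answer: $\frac{1369}{49} \approx 27.939$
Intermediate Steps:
$Z{\left(y,E \right)} = - \frac{3}{5} + y$ ($Z{\left(y,E \right)} = y - - \frac{3}{-5} = y - \left(-3\right) \left(- \frac{1}{5}\right) = y - \frac{3}{5} = - \frac{3}{5} + y$)
$\left(\frac{24}{-35} + Z{\left(-4,j{\left(R \right)} \right)}\right)^{2} = \left(\frac{24}{-35} - \frac{23}{5}\right)^{2} = \left(24 \left(- \frac{1}{35}\right) - \frac{23}{5}\right)^{2} = \left(- \frac{24}{35} - \frac{23}{5}\right)^{2} = \left(- \frac{37}{7}\right)^{2} = \frac{1369}{49}$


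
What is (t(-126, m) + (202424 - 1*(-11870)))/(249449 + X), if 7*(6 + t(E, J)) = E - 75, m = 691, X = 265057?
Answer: 1499815/3601542 ≈ 0.41644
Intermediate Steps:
t(E, J) = -117/7 + E/7 (t(E, J) = -6 + (E - 75)/7 = -6 + (-75 + E)/7 = -6 + (-75/7 + E/7) = -117/7 + E/7)
(t(-126, m) + (202424 - 1*(-11870)))/(249449 + X) = ((-117/7 + (⅐)*(-126)) + (202424 - 1*(-11870)))/(249449 + 265057) = ((-117/7 - 18) + (202424 + 11870))/514506 = (-243/7 + 214294)*(1/514506) = (1499815/7)*(1/514506) = 1499815/3601542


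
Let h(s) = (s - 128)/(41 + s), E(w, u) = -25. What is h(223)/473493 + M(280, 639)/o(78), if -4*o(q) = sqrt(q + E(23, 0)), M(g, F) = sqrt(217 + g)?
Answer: 95/125002152 - 4*sqrt(26341)/53 ≈ -12.249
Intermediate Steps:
h(s) = (-128 + s)/(41 + s)
o(q) = -sqrt(-25 + q)/4 (o(q) = -sqrt(q - 25)/4 = -sqrt(-25 + q)/4)
h(223)/473493 + M(280, 639)/o(78) = ((-128 + 223)/(41 + 223))/473493 + sqrt(217 + 280)/((-sqrt(-25 + 78)/4)) = (95/264)*(1/473493) + sqrt(497)/((-sqrt(53)/4)) = ((1/264)*95)*(1/473493) + sqrt(497)*(-4*sqrt(53)/53) = (95/264)*(1/473493) - 4*sqrt(26341)/53 = 95/125002152 - 4*sqrt(26341)/53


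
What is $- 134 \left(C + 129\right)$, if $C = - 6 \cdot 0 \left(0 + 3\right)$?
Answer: $-17286$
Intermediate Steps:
$C = 0$ ($C = - 6 \cdot 0 \cdot 3 = \left(-6\right) 0 = 0$)
$- 134 \left(C + 129\right) = - 134 \left(0 + 129\right) = \left(-134\right) 129 = -17286$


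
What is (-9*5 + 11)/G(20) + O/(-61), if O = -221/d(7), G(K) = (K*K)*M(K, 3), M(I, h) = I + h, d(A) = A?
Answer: 1009341/1964200 ≈ 0.51387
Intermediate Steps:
G(K) = K²*(3 + K) (G(K) = (K*K)*(K + 3) = K²*(3 + K))
O = -221/7 ≈ -31.571
(-9*5 + 11)/G(20) + O/(-61) = (-9*5 + 11)/((20²*(3 + 20))) - 221/7/(-61) = (-45 + 11)/((400*23)) - 221/7*(-1/61) = -34/9200 + 221/427 = -34*1/9200 + 221/427 = -17/4600 + 221/427 = 1009341/1964200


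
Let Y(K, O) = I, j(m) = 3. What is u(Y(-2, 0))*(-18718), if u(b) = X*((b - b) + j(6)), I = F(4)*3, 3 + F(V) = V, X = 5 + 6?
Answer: -617694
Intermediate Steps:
X = 11
F(V) = -3 + V
I = 3 (I = (-3 + 4)*3 = 1*3 = 3)
Y(K, O) = 3
u(b) = 33 (u(b) = 11*((b - b) + 3) = 11*(0 + 3) = 11*3 = 33)
u(Y(-2, 0))*(-18718) = 33*(-18718) = -617694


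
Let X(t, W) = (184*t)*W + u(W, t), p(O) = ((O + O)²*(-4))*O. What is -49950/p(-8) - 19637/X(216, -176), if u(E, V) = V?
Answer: -21826612331/3581300736 ≈ -6.0946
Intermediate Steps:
p(O) = -16*O³ (p(O) = ((2*O)²*(-4))*O = ((4*O²)*(-4))*O = (-16*O²)*O = -16*O³)
X(t, W) = t + 184*W*t (X(t, W) = (184*t)*W + t = 184*W*t + t = t + 184*W*t)
-49950/p(-8) - 19637/X(216, -176) = -49950/((-16*(-8)³)) - 19637*1/(216*(1 + 184*(-176))) = -49950/((-16*(-512))) - 19637*1/(216*(1 - 32384)) = -49950/8192 - 19637/(216*(-32383)) = -49950*1/8192 - 19637/(-6994728) = -24975/4096 - 19637*(-1/6994728) = -24975/4096 + 19637/6994728 = -21826612331/3581300736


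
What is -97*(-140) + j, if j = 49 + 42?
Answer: 13671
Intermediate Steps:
j = 91
-97*(-140) + j = -97*(-140) + 91 = 13580 + 91 = 13671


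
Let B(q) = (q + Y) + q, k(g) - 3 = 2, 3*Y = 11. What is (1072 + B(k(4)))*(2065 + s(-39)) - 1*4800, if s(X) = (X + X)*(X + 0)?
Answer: 16619099/3 ≈ 5.5397e+6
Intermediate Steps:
Y = 11/3 (Y = (1/3)*11 = 11/3 ≈ 3.6667)
k(g) = 5 (k(g) = 3 + 2 = 5)
B(q) = 11/3 + 2*q (B(q) = (q + 11/3) + q = (11/3 + q) + q = 11/3 + 2*q)
s(X) = 2*X**2 (s(X) = (2*X)*X = 2*X**2)
(1072 + B(k(4)))*(2065 + s(-39)) - 1*4800 = (1072 + (11/3 + 2*5))*(2065 + 2*(-39)**2) - 1*4800 = (1072 + (11/3 + 10))*(2065 + 2*1521) - 4800 = (1072 + 41/3)*(2065 + 3042) - 4800 = (3257/3)*5107 - 4800 = 16633499/3 - 4800 = 16619099/3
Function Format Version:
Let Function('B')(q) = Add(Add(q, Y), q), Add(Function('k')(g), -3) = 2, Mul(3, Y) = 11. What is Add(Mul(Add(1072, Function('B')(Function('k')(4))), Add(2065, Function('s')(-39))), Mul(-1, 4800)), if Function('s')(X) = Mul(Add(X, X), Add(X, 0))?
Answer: Rational(16619099, 3) ≈ 5.5397e+6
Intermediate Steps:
Y = Rational(11, 3) (Y = Mul(Rational(1, 3), 11) = Rational(11, 3) ≈ 3.6667)
Function('k')(g) = 5 (Function('k')(g) = Add(3, 2) = 5)
Function('B')(q) = Add(Rational(11, 3), Mul(2, q)) (Function('B')(q) = Add(Add(q, Rational(11, 3)), q) = Add(Add(Rational(11, 3), q), q) = Add(Rational(11, 3), Mul(2, q)))
Function('s')(X) = Mul(2, Pow(X, 2)) (Function('s')(X) = Mul(Mul(2, X), X) = Mul(2, Pow(X, 2)))
Add(Mul(Add(1072, Function('B')(Function('k')(4))), Add(2065, Function('s')(-39))), Mul(-1, 4800)) = Add(Mul(Add(1072, Add(Rational(11, 3), Mul(2, 5))), Add(2065, Mul(2, Pow(-39, 2)))), Mul(-1, 4800)) = Add(Mul(Add(1072, Add(Rational(11, 3), 10)), Add(2065, Mul(2, 1521))), -4800) = Add(Mul(Add(1072, Rational(41, 3)), Add(2065, 3042)), -4800) = Add(Mul(Rational(3257, 3), 5107), -4800) = Add(Rational(16633499, 3), -4800) = Rational(16619099, 3)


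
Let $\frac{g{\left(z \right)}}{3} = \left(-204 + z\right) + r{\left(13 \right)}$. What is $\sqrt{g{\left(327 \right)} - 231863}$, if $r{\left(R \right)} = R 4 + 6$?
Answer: $2 i \sqrt{57830} \approx 480.96 i$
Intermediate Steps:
$r{\left(R \right)} = 6 + 4 R$ ($r{\left(R \right)} = 4 R + 6 = 6 + 4 R$)
$g{\left(z \right)} = -438 + 3 z$ ($g{\left(z \right)} = 3 \left(\left(-204 + z\right) + \left(6 + 4 \cdot 13\right)\right) = 3 \left(\left(-204 + z\right) + \left(6 + 52\right)\right) = 3 \left(\left(-204 + z\right) + 58\right) = 3 \left(-146 + z\right) = -438 + 3 z$)
$\sqrt{g{\left(327 \right)} - 231863} = \sqrt{\left(-438 + 3 \cdot 327\right) - 231863} = \sqrt{\left(-438 + 981\right) - 231863} = \sqrt{543 - 231863} = \sqrt{-231320} = 2 i \sqrt{57830}$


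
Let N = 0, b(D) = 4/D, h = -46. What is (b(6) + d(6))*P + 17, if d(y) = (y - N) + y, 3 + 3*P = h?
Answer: -1709/9 ≈ -189.89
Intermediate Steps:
P = -49/3 (P = -1 + (1/3)*(-46) = -1 - 46/3 = -49/3 ≈ -16.333)
d(y) = 2*y (d(y) = (y - 1*0) + y = (y + 0) + y = y + y = 2*y)
(b(6) + d(6))*P + 17 = (4/6 + 2*6)*(-49/3) + 17 = (4*(1/6) + 12)*(-49/3) + 17 = (2/3 + 12)*(-49/3) + 17 = (38/3)*(-49/3) + 17 = -1862/9 + 17 = -1709/9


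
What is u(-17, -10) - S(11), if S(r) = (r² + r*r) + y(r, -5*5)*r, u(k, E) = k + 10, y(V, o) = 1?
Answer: -260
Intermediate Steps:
u(k, E) = 10 + k
S(r) = r + 2*r² (S(r) = (r² + r*r) + 1*r = (r² + r²) + r = 2*r² + r = r + 2*r²)
u(-17, -10) - S(11) = (10 - 17) - 11*(1 + 2*11) = -7 - 11*(1 + 22) = -7 - 11*23 = -7 - 1*253 = -7 - 253 = -260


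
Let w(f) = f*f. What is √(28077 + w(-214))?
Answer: √73873 ≈ 271.80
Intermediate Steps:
w(f) = f²
√(28077 + w(-214)) = √(28077 + (-214)²) = √(28077 + 45796) = √73873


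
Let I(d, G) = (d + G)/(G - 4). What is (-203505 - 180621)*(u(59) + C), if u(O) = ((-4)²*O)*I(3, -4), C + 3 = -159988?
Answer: 61411375998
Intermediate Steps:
C = -159991 (C = -3 - 159988 = -159991)
I(d, G) = (G + d)/(-4 + G)
u(O) = 2*O (u(O) = ((-4)²*O)*((-4 + 3)/(-4 - 4)) = (16*O)*(-1/(-8)) = (16*O)*(-⅛*(-1)) = (16*O)*(⅛) = 2*O)
(-203505 - 180621)*(u(59) + C) = (-203505 - 180621)*(2*59 - 159991) = -384126*(118 - 159991) = -384126*(-159873) = 61411375998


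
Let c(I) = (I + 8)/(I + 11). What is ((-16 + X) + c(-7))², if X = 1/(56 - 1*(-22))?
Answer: 6027025/24336 ≈ 247.66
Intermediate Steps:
X = 1/78 (X = 1/(56 + 22) = 1/78 ≈ 0.012821)
c(I) = (8 + I)/(11 + I)
((-16 + X) + c(-7))² = ((-16 + 1/78) + (8 - 7)/(11 - 7))² = (-1247/78 + 1/4)² = (-1247/78 + (¼)*1)² = (-1247/78 + ¼)² = (-2455/156)² = 6027025/24336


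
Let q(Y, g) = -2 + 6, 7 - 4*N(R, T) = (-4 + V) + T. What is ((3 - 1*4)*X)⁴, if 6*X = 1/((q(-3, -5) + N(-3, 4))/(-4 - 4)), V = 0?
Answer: 65536/22667121 ≈ 0.0028912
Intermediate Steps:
N(R, T) = 11/4 - T/4 (N(R, T) = 7/4 - ((-4 + 0) + T)/4 = 7/4 - (-4 + T)/4 = 7/4 + (1 - T/4) = 11/4 - T/4)
q(Y, g) = 4
X = -16/69 (X = 1/(6*(((4 + (11/4 - ¼*4))/(-4 - 4)))) = 1/(6*(((4 + (11/4 - 1))/(-8)))) = 1/(6*(((4 + 7/4)*(-⅛)))) = 1/(6*(((23/4)*(-⅛)))) = 1/(6*(-23/32)) = (⅙)*(-32/23) = -16/69 ≈ -0.23188)
((3 - 1*4)*X)⁴ = ((3 - 1*4)*(-16/69))⁴ = ((3 - 4)*(-16/69))⁴ = (-1*(-16/69))⁴ = (16/69)⁴ = 65536/22667121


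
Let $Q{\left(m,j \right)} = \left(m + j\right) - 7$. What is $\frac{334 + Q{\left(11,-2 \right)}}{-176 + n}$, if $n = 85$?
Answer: $- \frac{48}{13} \approx -3.6923$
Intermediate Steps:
$Q{\left(m,j \right)} = -7 + j + m$ ($Q{\left(m,j \right)} = \left(j + m\right) - 7 = -7 + j + m$)
$\frac{334 + Q{\left(11,-2 \right)}}{-176 + n} = \frac{334 - -2}{-176 + 85} = \frac{334 + 2}{-91} = 336 \left(- \frac{1}{91}\right) = - \frac{48}{13}$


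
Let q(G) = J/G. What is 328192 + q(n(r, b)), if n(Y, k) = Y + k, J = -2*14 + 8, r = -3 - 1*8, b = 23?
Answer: 984571/3 ≈ 3.2819e+5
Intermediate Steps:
r = -11 (r = -3 - 8 = -11)
J = -20 (J = -28 + 8 = -20)
q(G) = -20/G
328192 + q(n(r, b)) = 328192 - 20/(-11 + 23) = 328192 - 20/12 = 328192 - 20*1/12 = 328192 - 5/3 = 984571/3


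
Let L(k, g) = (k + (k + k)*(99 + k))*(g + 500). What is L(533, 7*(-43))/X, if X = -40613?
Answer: -134174755/40613 ≈ -3303.7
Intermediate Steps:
L(k, g) = (500 + g)*(k + 2*k*(99 + k)) (L(k, g) = (k + (2*k)*(99 + k))*(500 + g) = (k + 2*k*(99 + k))*(500 + g) = (500 + g)*(k + 2*k*(99 + k)))
L(533, 7*(-43))/X = (533*(99500 + 199*(7*(-43)) + 1000*533 + 2*(7*(-43))*533))/(-40613) = (533*(99500 + 199*(-301) + 533000 + 2*(-301)*533))*(-1/40613) = (533*(99500 - 59899 + 533000 - 320866))*(-1/40613) = (533*251735)*(-1/40613) = 134174755*(-1/40613) = -134174755/40613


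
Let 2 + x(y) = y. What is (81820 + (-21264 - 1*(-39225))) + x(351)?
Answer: 100130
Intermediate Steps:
x(y) = -2 + y
(81820 + (-21264 - 1*(-39225))) + x(351) = (81820 + (-21264 - 1*(-39225))) + (-2 + 351) = (81820 + (-21264 + 39225)) + 349 = (81820 + 17961) + 349 = 99781 + 349 = 100130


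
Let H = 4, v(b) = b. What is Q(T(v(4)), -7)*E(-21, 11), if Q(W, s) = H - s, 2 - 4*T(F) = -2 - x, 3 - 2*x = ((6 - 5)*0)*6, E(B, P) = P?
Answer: 121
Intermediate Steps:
x = 3/2 (x = 3/2 - (6 - 5)*0*6/2 = 3/2 - 1*0*6/2 = 3/2 - 0*6 = 3/2 - 1/2*0 = 3/2 + 0 = 3/2 ≈ 1.5000)
T(F) = 11/8 (T(F) = 1/2 - (-2 - 1*3/2)/4 = 1/2 - (-2 - 3/2)/4 = 1/2 - 1/4*(-7/2) = 1/2 + 7/8 = 11/8)
Q(W, s) = 4 - s
Q(T(v(4)), -7)*E(-21, 11) = (4 - 1*(-7))*11 = (4 + 7)*11 = 11*11 = 121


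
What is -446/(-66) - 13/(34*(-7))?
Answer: 53503/7854 ≈ 6.8122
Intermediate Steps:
-446/(-66) - 13/(34*(-7)) = -446*(-1/66) - 13/(-238) = 223/33 - 13*(-1/238) = 223/33 + 13/238 = 53503/7854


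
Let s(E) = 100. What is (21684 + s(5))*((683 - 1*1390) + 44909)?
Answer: 962896368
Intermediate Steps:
(21684 + s(5))*((683 - 1*1390) + 44909) = (21684 + 100)*((683 - 1*1390) + 44909) = 21784*((683 - 1390) + 44909) = 21784*(-707 + 44909) = 21784*44202 = 962896368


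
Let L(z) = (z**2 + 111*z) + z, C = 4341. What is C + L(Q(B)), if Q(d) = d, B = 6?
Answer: 5049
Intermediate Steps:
L(z) = z**2 + 112*z
C + L(Q(B)) = 4341 + 6*(112 + 6) = 4341 + 6*118 = 4341 + 708 = 5049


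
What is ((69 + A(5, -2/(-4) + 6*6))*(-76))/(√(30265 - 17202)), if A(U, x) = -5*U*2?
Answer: -1444*√13063/13063 ≈ -12.634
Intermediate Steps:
A(U, x) = -10*U
((69 + A(5, -2/(-4) + 6*6))*(-76))/(√(30265 - 17202)) = ((69 - 10*5)*(-76))/(√(30265 - 17202)) = ((69 - 50)*(-76))/(√13063) = (19*(-76))*(√13063/13063) = -1444*√13063/13063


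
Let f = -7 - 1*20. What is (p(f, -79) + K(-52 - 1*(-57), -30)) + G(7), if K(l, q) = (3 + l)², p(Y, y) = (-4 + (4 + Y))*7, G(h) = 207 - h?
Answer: 75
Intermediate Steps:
f = -27 (f = -7 - 20 = -27)
p(Y, y) = 7*Y (p(Y, y) = Y*7 = 7*Y)
(p(f, -79) + K(-52 - 1*(-57), -30)) + G(7) = (7*(-27) + (3 + (-52 - 1*(-57)))²) + (207 - 1*7) = (-189 + (3 + (-52 + 57))²) + (207 - 7) = (-189 + (3 + 5)²) + 200 = (-189 + 8²) + 200 = (-189 + 64) + 200 = -125 + 200 = 75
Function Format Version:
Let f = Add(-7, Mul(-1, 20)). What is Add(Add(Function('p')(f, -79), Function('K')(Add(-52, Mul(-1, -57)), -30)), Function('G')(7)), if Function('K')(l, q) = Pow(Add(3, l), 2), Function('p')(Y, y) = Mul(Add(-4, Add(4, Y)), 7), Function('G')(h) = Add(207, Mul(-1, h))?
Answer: 75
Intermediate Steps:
f = -27 (f = Add(-7, -20) = -27)
Function('p')(Y, y) = Mul(7, Y) (Function('p')(Y, y) = Mul(Y, 7) = Mul(7, Y))
Add(Add(Function('p')(f, -79), Function('K')(Add(-52, Mul(-1, -57)), -30)), Function('G')(7)) = Add(Add(Mul(7, -27), Pow(Add(3, Add(-52, Mul(-1, -57))), 2)), Add(207, Mul(-1, 7))) = Add(Add(-189, Pow(Add(3, Add(-52, 57)), 2)), Add(207, -7)) = Add(Add(-189, Pow(Add(3, 5), 2)), 200) = Add(Add(-189, Pow(8, 2)), 200) = Add(Add(-189, 64), 200) = Add(-125, 200) = 75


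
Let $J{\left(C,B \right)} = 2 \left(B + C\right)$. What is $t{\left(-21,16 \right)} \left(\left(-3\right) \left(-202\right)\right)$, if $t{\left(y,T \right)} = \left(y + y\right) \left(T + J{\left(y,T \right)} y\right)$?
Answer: $-5752152$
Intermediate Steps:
$J{\left(C,B \right)} = 2 B + 2 C$
$t{\left(y,T \right)} = 2 y \left(T + y \left(2 T + 2 y\right)\right)$ ($t{\left(y,T \right)} = \left(y + y\right) \left(T + \left(2 T + 2 y\right) y\right) = 2 y \left(T + y \left(2 T + 2 y\right)\right)$)
$t{\left(-21,16 \right)} \left(\left(-3\right) \left(-202\right)\right) = 2 \left(-21\right) \left(16 + 2 \left(-21\right) \left(16 - 21\right)\right) \left(\left(-3\right) \left(-202\right)\right) = 2 \left(-21\right) \left(16 + 2 \left(-21\right) \left(-5\right)\right) 606 = 2 \left(-21\right) \left(16 + 210\right) 606 = 2 \left(-21\right) 226 \cdot 606 = \left(-9492\right) 606 = -5752152$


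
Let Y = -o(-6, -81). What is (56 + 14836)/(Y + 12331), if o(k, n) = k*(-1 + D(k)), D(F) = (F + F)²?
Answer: 14892/13189 ≈ 1.1291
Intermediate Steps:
D(F) = 4*F² (D(F) = (2*F)² = 4*F²)
o(k, n) = k*(-1 + 4*k²)
Y = 858 (Y = -(-1*(-6) + 4*(-6)³) = -(6 + 4*(-216)) = -(6 - 864) = -1*(-858) = 858)
(56 + 14836)/(Y + 12331) = (56 + 14836)/(858 + 12331) = 14892/13189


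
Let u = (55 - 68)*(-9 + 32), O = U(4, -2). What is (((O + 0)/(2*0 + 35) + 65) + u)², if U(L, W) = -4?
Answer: 67141636/1225 ≈ 54810.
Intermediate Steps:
O = -4
u = -299 (u = -13*23 = -299)
(((O + 0)/(2*0 + 35) + 65) + u)² = (((-4 + 0)/(2*0 + 35) + 65) - 299)² = ((-4/(0 + 35) + 65) - 299)² = ((-4/35 + 65) - 299)² = (2271/35 - 299)² = (-8194/35)² = 67141636/1225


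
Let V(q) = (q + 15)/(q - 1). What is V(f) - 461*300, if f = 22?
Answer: -2904263/21 ≈ -1.3830e+5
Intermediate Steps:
V(q) = (15 + q)/(-1 + q)
V(f) - 461*300 = (15 + 22)/(-1 + 22) - 461*300 = 37/21 - 138300 = -2904263/21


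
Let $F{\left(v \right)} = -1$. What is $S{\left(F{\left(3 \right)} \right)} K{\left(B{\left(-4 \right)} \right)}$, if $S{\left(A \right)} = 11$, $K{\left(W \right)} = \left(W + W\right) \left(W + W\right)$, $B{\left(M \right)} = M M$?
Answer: $11264$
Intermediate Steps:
$B{\left(M \right)} = M^{2}$
$K{\left(W \right)} = 4 W^{2}$ ($K{\left(W \right)} = 2 W 2 W = 4 W^{2}$)
$S{\left(F{\left(3 \right)} \right)} K{\left(B{\left(-4 \right)} \right)} = 11 \cdot 4 \left(\left(-4\right)^{2}\right)^{2} = 11 \cdot 4 \cdot 16^{2} = 11 \cdot 4 \cdot 256 = 11 \cdot 1024 = 11264$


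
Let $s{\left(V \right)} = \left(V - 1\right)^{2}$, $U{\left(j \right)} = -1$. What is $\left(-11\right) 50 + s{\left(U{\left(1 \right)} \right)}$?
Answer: $-546$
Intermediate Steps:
$s{\left(V \right)} = \left(-1 + V\right)^{2}$
$\left(-11\right) 50 + s{\left(U{\left(1 \right)} \right)} = \left(-11\right) 50 + \left(-1 - 1\right)^{2} = -550 + \left(-2\right)^{2} = -550 + 4 = -546$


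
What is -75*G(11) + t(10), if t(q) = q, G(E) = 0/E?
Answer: 10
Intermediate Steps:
G(E) = 0
-75*G(11) + t(10) = -75*0 + 10 = 0 + 10 = 10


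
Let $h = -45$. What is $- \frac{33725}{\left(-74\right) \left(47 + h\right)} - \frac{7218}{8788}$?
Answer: $\frac{73826759}{325156} \approx 227.05$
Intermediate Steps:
$- \frac{33725}{\left(-74\right) \left(47 + h\right)} - \frac{7218}{8788} = - \frac{33725}{\left(-74\right) \left(47 - 45\right)} - \frac{7218}{8788} = - \frac{33725}{\left(-74\right) 2} - \frac{3609}{4394} = - \frac{33725}{-148} - \frac{3609}{4394} = \left(-33725\right) \left(- \frac{1}{148}\right) - \frac{3609}{4394} = \frac{33725}{148} - \frac{3609}{4394} = \frac{73826759}{325156}$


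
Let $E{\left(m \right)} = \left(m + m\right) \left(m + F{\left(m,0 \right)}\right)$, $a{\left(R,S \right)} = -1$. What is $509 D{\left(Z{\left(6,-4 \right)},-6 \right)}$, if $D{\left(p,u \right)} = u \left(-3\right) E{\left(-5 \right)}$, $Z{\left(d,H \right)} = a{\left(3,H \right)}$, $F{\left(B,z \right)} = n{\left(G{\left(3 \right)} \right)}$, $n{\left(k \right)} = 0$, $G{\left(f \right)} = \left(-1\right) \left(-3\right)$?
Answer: $458100$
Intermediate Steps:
$G{\left(f \right)} = 3$
$F{\left(B,z \right)} = 0$
$E{\left(m \right)} = 2 m^{2}$ ($E{\left(m \right)} = \left(m + m\right) \left(m + 0\right) = 2 m m = 2 m^{2}$)
$Z{\left(d,H \right)} = -1$
$D{\left(p,u \right)} = - 150 u$ ($D{\left(p,u \right)} = u \left(-3\right) 2 \left(-5\right)^{2} = - 3 u 2 \cdot 25 = - 3 u 50 = - 150 u$)
$509 D{\left(Z{\left(6,-4 \right)},-6 \right)} = 509 \left(\left(-150\right) \left(-6\right)\right) = 509 \cdot 900 = 458100$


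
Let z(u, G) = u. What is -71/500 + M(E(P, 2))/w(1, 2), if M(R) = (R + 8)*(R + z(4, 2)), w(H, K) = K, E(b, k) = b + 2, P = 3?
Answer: 29179/500 ≈ 58.358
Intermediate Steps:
E(b, k) = 2 + b
M(R) = (4 + R)*(8 + R) (M(R) = (R + 8)*(R + 4) = (8 + R)*(4 + R) = (4 + R)*(8 + R))
-71/500 + M(E(P, 2))/w(1, 2) = -71/500 + (32 + (2 + 3)**2 + 12*(2 + 3))/2 = -71*1/500 + (32 + 5**2 + 12*5)*(1/2) = -71/500 + (32 + 25 + 60)*(1/2) = -71/500 + 117*(1/2) = -71/500 + 117/2 = 29179/500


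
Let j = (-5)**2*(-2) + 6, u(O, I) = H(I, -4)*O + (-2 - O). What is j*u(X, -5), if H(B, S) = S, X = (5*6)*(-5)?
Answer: -32912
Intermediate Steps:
X = -150 (X = 30*(-5) = -150)
u(O, I) = -2 - 5*O (u(O, I) = -4*O + (-2 - O) = -2 - 5*O)
j = -44 (j = 25*(-2) + 6 = -50 + 6 = -44)
j*u(X, -5) = -44*(-2 - 5*(-150)) = -44*(-2 + 750) = -44*748 = -32912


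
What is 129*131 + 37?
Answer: 16936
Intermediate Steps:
129*131 + 37 = 16899 + 37 = 16936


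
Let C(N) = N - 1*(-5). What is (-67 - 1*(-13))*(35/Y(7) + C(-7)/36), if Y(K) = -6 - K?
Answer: 1929/13 ≈ 148.38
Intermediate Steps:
C(N) = 5 + N (C(N) = N + 5 = 5 + N)
(-67 - 1*(-13))*(35/Y(7) + C(-7)/36) = (-67 - 1*(-13))*(35/(-6 - 1*7) + (5 - 7)/36) = (-67 + 13)*(35/(-6 - 7) - 2*1/36) = -54*(35/(-13) - 1/18) = -54*(35*(-1/13) - 1/18) = -54*(-35/13 - 1/18) = -54*(-643/234) = 1929/13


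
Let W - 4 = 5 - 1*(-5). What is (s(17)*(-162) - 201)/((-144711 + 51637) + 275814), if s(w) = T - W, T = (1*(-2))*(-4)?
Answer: 771/182740 ≈ 0.0042191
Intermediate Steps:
T = 8 (T = -2*(-4) = 8)
W = 14 (W = 4 + (5 - 1*(-5)) = 4 + (5 + 5) = 4 + 10 = 14)
s(w) = -6 (s(w) = 8 - 1*14 = 8 - 14 = -6)
(s(17)*(-162) - 201)/((-144711 + 51637) + 275814) = (-6*(-162) - 201)/((-144711 + 51637) + 275814) = (972 - 201)/(-93074 + 275814) = 771/182740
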